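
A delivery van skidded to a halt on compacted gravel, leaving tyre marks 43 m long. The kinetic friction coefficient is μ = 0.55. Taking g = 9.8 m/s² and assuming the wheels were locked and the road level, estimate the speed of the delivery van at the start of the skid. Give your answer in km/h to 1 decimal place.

Deceleration a = μg = 0.55 × 9.8 = 5.390 m/s².
v = √(2a·d) = √(2 × 5.390 × 43) = √463.540 = 21.5300 m/s.
= 21.5300 × 3.6 = 77.508 km/h.

Initial speed ≈ 77.5 km/h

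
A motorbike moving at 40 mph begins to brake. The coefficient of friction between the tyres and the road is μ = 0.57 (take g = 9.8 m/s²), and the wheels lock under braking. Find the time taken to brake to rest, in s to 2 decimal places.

Braking time ≈ 3.20 s

40 mph × 0.44704 = 17.8816 m/s.
a = μg = 0.57 × 9.8 = 5.586 m/s².
Braking time = v/a = 17.8816 / 5.586 = 3.201 s.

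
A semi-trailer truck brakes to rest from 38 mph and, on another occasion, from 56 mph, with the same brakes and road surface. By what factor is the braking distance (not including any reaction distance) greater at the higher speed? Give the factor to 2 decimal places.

Factor ≈ 2.17

Braking distance d = v²/(2a), so with a fixed, d ∝ v².
Factor = (56/38)² = 1.4737² = 2.1718.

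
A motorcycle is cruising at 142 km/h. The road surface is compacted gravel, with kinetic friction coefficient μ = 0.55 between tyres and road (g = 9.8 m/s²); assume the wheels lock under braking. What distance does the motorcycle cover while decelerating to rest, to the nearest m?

142 km/h ÷ 3.6 = 39.4444 m/s.
a = μg = 0.55 × 9.8 = 5.390 m/s².
Braking distance = v²/(2a) = 39.4444² / (2 × 5.390) = 1555.861 / 10.780 = 144.328 m.

Braking distance ≈ 144 m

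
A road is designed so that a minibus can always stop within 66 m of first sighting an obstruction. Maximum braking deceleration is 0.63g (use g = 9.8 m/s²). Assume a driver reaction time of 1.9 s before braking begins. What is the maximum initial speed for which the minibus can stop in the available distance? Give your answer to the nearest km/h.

Maximum speed ≈ 69 km/h

a = 0.63 × 9.8 = 6.174 m/s².
Stopping distance: v·t_r + v²/(2a) = 66 with t_r = 1.9 s and a = 6.174 m/s².
So v² + 23.461 v − 814.97 = 0.
Positive root: v = −a·t_r + √((a·t_r)² + 2a·d) = −11.731 + √(137.616 + 814.97) = 19.1330 m/s.
19.1330 m/s × 3.6 = 68.879 km/h.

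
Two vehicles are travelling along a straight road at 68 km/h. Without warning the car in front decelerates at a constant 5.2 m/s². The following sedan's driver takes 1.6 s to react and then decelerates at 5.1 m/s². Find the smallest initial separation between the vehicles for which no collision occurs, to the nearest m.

Minimum gap ≈ 31 m

68 km/h ÷ 3.6 = 18.8889 m/s.
Leader travels v²/(2a_L) = 356.791 / 10.400 = 34.307 m before stopping.
Follower covers v·t_r = 18.8889 × 1.6 = 30.222 m while reacting, then v²/(2a_F) = 356.791 / 10.200 = 34.980 m while braking, for a total of 30.222 + 34.980 = 65.202 m.
Since a_F ≤ a_L and the follower starts braking later, the follower is never slower than the leader, so the closest approach is when both have stopped.
Minimum gap = 65.202 − 34.307 = 30.895 m.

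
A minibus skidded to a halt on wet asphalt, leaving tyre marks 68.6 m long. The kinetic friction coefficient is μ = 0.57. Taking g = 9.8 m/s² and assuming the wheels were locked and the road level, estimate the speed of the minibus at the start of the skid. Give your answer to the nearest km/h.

Deceleration a = μg = 0.57 × 9.8 = 5.586 m/s².
v = √(2a·d) = √(2 × 5.586 × 68.6) = √766.399 = 27.6839 m/s.
= 27.6839 × 3.6 = 99.662 km/h.

Initial speed ≈ 100 km/h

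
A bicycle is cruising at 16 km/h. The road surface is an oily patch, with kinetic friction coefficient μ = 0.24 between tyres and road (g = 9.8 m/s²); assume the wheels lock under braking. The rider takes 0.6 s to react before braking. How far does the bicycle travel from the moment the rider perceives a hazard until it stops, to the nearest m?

Total stopping distance ≈ 7 m

16 km/h ÷ 3.6 = 4.4444 m/s.
a = μg = 0.24 × 9.8 = 2.352 m/s².
Reaction distance = v·t_r = 4.4444 × 0.6 = 2.667 m.
Braking distance = v²/(2a) = 4.4444² / (2 × 2.352) = 19.753 / 4.704 = 4.199 m.
Total = 2.667 + 4.199 = 6.866 m.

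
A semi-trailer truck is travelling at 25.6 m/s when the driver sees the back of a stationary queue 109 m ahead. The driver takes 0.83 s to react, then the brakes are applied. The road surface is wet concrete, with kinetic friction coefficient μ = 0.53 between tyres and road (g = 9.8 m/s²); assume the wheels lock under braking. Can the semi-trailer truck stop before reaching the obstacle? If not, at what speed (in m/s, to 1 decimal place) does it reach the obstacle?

a = μg = 0.53 × 9.8 = 5.194 m/s².
Reaction distance = 25.6000 × 0.83 = 21.248 m.
Braking distance = v²/(2a) = 655.360 / 10.388 = 63.088 m.
Total stopping distance = 21.248 + 63.088 = 84.336 m, vs 109 m available — it stops with 109 − 84.336 = 24.664 m to spare.

Yes — it stops about 24.7 m short of the obstacle, so it never reaches it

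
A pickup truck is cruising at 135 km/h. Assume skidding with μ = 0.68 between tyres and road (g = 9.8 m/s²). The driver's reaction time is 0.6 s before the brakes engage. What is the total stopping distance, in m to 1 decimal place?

Total stopping distance ≈ 128.0 m

135 km/h ÷ 3.6 = 37.5000 m/s.
a = μg = 0.68 × 9.8 = 6.664 m/s².
Reaction distance = v·t_r = 37.5000 × 0.6 = 22.500 m.
Braking distance = v²/(2a) = 37.5000² / (2 × 6.664) = 1406.250 / 13.328 = 105.511 m.
Total = 22.500 + 105.511 = 128.011 m.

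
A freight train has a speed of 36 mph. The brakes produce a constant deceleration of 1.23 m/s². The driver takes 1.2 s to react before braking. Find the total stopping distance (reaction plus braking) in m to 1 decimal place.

Total stopping distance ≈ 124.6 m

36 mph × 0.44704 = 16.0934 m/s.
Reaction distance = v·t_r = 16.0934 × 1.2 = 19.312 m.
Braking distance = v²/(2a) = 16.0934² / (2 × 1.230) = 258.998 / 2.460 = 105.284 m.
Total = 19.312 + 105.284 = 124.596 m.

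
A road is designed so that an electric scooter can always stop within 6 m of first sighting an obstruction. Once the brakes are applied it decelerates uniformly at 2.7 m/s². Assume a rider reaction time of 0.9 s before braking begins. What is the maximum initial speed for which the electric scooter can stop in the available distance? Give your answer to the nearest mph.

Stopping distance: v·t_r + v²/(2a) = 6 with t_r = 0.9 s and a = 2.700 m/s².
So v² + 4.860 v − 32.40 = 0.
Positive root: v = −a·t_r + √((a·t_r)² + 2a·d) = −2.430 + √(5.905 + 32.40) = 3.7591 m/s.
3.7591 m/s ÷ 0.44704 = 8.409 mph.

Maximum speed ≈ 8 mph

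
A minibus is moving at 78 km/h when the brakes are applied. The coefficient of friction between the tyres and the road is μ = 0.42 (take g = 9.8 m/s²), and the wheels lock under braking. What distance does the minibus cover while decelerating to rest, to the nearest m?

78 km/h ÷ 3.6 = 21.6667 m/s.
a = μg = 0.42 × 9.8 = 4.116 m/s².
Braking distance = v²/(2a) = 21.6667² / (2 × 4.116) = 469.446 / 8.232 = 57.027 m.

Braking distance ≈ 57 m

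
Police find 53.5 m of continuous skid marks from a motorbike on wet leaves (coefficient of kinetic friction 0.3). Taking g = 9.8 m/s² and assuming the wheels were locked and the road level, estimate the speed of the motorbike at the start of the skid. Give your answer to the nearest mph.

Deceleration a = μg = 0.3 × 9.8 = 2.940 m/s².
v = √(2a·d) = √(2 × 2.940 × 53.5) = √314.580 = 17.7364 m/s.
= 17.7364 ÷ 0.44704 = 39.675 mph.

Initial speed ≈ 40 mph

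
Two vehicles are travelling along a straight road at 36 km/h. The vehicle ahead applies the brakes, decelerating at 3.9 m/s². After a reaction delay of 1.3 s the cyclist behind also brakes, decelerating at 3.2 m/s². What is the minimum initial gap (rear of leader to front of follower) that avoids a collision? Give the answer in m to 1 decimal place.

Minimum gap ≈ 15.8 m

36 km/h ÷ 3.6 = 10.0000 m/s.
Leader travels v²/(2a_L) = 100.000 / 7.800 = 12.821 m before stopping.
Follower covers v·t_r = 10.0000 × 1.3 = 13.000 m while reacting, then v²/(2a_F) = 100.000 / 6.400 = 15.625 m while braking, for a total of 13.000 + 15.625 = 28.625 m.
Since a_F ≤ a_L and the follower starts braking later, the follower is never slower than the leader, so the closest approach is when both have stopped.
Minimum gap = 28.625 − 12.821 = 15.804 m.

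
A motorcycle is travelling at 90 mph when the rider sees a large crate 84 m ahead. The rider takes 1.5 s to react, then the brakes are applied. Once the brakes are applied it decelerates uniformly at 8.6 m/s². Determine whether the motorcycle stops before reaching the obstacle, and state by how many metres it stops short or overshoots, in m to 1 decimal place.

90 mph × 0.44704 = 40.2336 m/s.
Reaction distance = 40.2336 × 1.5 = 60.350 m.
Braking distance = v²/(2a) = 1618.743 / 17.200 = 94.113 m.
Total stopping distance = 60.350 + 94.113 = 154.463 m, vs 84 m available — it cannot stop in time and overshoots by 154.463 − 84 = 70.463 m.

No — it overshoots by 70.5 m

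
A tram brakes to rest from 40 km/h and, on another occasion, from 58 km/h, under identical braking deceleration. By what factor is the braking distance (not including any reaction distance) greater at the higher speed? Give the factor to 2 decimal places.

Factor ≈ 2.10

Braking distance d = v²/(2a), so with a fixed, d ∝ v².
Factor = (58/40)² = 1.4500² = 2.1025.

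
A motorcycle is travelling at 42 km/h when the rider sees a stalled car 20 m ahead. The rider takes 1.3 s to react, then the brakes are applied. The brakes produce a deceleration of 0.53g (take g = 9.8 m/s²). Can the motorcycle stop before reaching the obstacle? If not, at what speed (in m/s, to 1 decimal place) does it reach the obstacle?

42 km/h ÷ 3.6 = 11.6667 m/s.
a = 0.53 × 9.8 = 5.194 m/s².
Reaction distance = 11.6667 × 1.3 = 15.167 m.
Braking distance needed to stop: v²/(2a) = 136.112 / 10.388 = 13.103 m, so total needed = 15.167 + 13.103 = 28.270 m > 20 m — it cannot stop.
Distance remaining when braking begins: 20 − 15.167 = 4.833 m.
v² = v₀² − 2a·d = 136.112 − 2 × 5.194 × 4.833 = 85.907 m²/s².
v = √85.907 = 9.269 m/s.

No — it strikes the obstacle at 9.3 m/s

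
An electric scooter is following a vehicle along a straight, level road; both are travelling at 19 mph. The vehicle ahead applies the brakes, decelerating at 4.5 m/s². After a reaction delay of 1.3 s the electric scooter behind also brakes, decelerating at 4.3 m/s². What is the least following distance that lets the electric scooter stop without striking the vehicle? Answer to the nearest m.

19 mph × 0.44704 = 8.4938 m/s.
Leader travels v²/(2a_L) = 72.145 / 9.000 = 8.016 m before stopping.
Follower covers v·t_r = 8.4938 × 1.3 = 11.042 m while reacting, then v²/(2a_F) = 72.145 / 8.600 = 8.389 m while braking, for a total of 11.042 + 8.389 = 19.431 m.
Since a_F ≤ a_L and the follower starts braking later, the follower is never slower than the leader, so the closest approach is when both have stopped.
Minimum gap = 19.431 − 8.016 = 11.415 m.

Minimum gap ≈ 11 m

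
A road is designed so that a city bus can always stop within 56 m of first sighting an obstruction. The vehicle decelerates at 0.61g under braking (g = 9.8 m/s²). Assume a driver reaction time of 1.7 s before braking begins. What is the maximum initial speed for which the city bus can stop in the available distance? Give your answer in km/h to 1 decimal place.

a = 0.61 × 9.8 = 5.978 m/s².
Stopping distance: v·t_r + v²/(2a) = 56 with t_r = 1.7 s and a = 5.978 m/s².
So v² + 20.325 v − 669.54 = 0.
Positive root: v = −a·t_r + √((a·t_r)² + 2a·d) = −10.163 + √(103.287 + 669.54) = 17.6368 m/s.
17.6368 m/s × 3.6 = 63.492 km/h.

Maximum speed ≈ 63.5 km/h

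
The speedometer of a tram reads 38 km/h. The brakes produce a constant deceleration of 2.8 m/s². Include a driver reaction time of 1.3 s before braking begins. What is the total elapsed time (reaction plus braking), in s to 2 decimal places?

Total time ≈ 5.07 s

38 km/h ÷ 3.6 = 10.5556 m/s.
Braking time = v/a = 10.5556 / 2.800 = 3.770 s.
Total = 1.3 + 3.770 = 5.070 s.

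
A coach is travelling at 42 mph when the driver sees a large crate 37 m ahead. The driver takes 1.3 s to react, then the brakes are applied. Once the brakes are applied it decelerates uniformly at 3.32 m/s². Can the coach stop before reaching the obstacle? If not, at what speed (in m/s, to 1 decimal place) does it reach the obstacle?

No — it strikes the obstacle at 16.4 m/s

42 mph × 0.44704 = 18.7757 m/s.
Reaction distance = 18.7757 × 1.3 = 24.408 m.
Braking distance needed to stop: v²/(2a) = 352.527 / 6.640 = 53.091 m, so total needed = 24.408 + 53.091 = 77.499 m > 37 m — it cannot stop.
Distance remaining when braking begins: 37 − 24.408 = 12.592 m.
v² = v₀² − 2a·d = 352.527 − 2 × 3.320 × 12.592 = 268.916 m²/s².
v = √268.916 = 16.399 m/s.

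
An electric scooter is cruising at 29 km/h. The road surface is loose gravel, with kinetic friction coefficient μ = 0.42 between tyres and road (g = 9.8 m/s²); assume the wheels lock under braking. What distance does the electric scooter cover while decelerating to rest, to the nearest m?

29 km/h ÷ 3.6 = 8.0556 m/s.
a = μg = 0.42 × 9.8 = 4.116 m/s².
Braking distance = v²/(2a) = 8.0556² / (2 × 4.116) = 64.893 / 8.232 = 7.883 m.

Braking distance ≈ 8 m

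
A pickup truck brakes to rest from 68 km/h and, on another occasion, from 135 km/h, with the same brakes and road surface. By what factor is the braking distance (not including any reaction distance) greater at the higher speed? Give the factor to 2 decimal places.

Factor ≈ 3.94

Braking distance d = v²/(2a), so with a fixed, d ∝ v².
Factor = (135/68)² = 1.9853² = 3.9414.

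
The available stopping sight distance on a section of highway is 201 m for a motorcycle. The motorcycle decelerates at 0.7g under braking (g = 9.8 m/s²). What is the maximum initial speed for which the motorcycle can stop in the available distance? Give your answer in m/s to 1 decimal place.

a = 0.7 × 9.8 = 6.860 m/s².
v²/(2a) = d ⇒ v = √(2 × 6.860 × 201) = √2757.72 = 52.5140 m/s.

Maximum speed ≈ 52.5 m/s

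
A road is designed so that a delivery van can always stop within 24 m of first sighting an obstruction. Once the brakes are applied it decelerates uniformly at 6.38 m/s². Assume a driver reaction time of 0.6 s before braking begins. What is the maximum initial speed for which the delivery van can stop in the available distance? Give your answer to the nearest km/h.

Stopping distance: v·t_r + v²/(2a) = 24 with t_r = 0.6 s and a = 6.380 m/s².
So v² + 7.656 v − 306.24 = 0.
Positive root: v = −a·t_r + √((a·t_r)² + 2a·d) = −3.828 + √(14.654 + 306.24) = 14.0855 m/s.
14.0855 m/s × 3.6 = 50.708 km/h.

Maximum speed ≈ 51 km/h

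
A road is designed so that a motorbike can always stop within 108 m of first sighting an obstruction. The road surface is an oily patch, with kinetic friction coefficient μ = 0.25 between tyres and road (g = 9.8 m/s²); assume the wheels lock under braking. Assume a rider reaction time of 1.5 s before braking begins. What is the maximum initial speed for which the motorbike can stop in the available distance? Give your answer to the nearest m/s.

a = μg = 0.25 × 9.8 = 2.450 m/s².
Stopping distance: v·t_r + v²/(2a) = 108 with t_r = 1.5 s and a = 2.450 m/s².
So v² + 7.350 v − 529.20 = 0.
Positive root: v = −a·t_r + √((a·t_r)² + 2a·d) = −3.675 + √(13.506 + 529.20) = 19.6211 m/s.

Maximum speed ≈ 20 m/s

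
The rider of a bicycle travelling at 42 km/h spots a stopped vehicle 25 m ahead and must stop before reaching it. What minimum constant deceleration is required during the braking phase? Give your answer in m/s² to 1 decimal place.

42 km/h ÷ 3.6 = 11.6667 m/s.
v² = 2a·d ⇒ a = v²/(2d) = 11.6667² / (2 × 25.000) = 136.112 / 50.000 = 2.7222 m/s².

Required deceleration ≈ 2.7 m/s²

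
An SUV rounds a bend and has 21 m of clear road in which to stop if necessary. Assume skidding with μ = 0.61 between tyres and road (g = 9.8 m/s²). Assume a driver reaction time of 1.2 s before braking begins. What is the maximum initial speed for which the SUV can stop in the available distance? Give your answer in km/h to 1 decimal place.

Maximum speed ≈ 36.8 km/h

a = μg = 0.61 × 9.8 = 5.978 m/s².
Stopping distance: v·t_r + v²/(2a) = 21 with t_r = 1.2 s and a = 5.978 m/s².
So v² + 14.347 v − 251.08 = 0.
Positive root: v = −a·t_r + √((a·t_r)² + 2a·d) = −7.174 + √(51.466 + 251.08) = 10.2198 m/s.
10.2198 m/s × 3.6 = 36.791 km/h.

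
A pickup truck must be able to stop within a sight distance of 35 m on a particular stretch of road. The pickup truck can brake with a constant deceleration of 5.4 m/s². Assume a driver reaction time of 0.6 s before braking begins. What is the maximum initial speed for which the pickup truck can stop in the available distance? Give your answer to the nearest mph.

Stopping distance: v·t_r + v²/(2a) = 35 with t_r = 0.6 s and a = 5.400 m/s².
So v² + 6.480 v − 378.00 = 0.
Positive root: v = −a·t_r + √((a·t_r)² + 2a·d) = −3.240 + √(10.498 + 378.00) = 16.4704 m/s.
16.4704 m/s ÷ 0.44704 = 36.843 mph.

Maximum speed ≈ 37 mph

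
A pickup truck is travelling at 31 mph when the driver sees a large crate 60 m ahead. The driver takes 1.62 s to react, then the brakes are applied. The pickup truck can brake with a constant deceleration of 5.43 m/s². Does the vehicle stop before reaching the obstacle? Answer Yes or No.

Yes

31 mph × 0.44704 = 13.8582 m/s.
Reaction distance = 13.8582 × 1.62 = 22.450 m.
Braking distance = v²/(2a) = 192.050 / 10.860 = 17.684 m.
Total stopping distance = 22.450 + 17.684 = 40.134 m, vs 60 m available — it stops with 60 − 40.134 = 19.866 m to spare.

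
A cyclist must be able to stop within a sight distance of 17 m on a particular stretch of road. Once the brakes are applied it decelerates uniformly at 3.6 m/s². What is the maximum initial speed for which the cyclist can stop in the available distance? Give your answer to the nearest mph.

Maximum speed ≈ 25 mph

v²/(2a) = d ⇒ v = √(2 × 3.600 × 17) = √122.40 = 11.0635 m/s.
11.0635 m/s ÷ 0.44704 = 24.748 mph.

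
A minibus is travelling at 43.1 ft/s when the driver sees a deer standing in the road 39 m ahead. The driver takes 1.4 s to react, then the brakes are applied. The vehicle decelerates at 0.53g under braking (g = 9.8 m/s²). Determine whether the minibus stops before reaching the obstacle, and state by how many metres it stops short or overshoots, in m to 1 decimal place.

43.1 ft/s × 0.3048 = 13.1369 m/s.
a = 0.53 × 9.8 = 5.194 m/s².
Reaction distance = 13.1369 × 1.4 = 18.392 m.
Braking distance = v²/(2a) = 172.578 / 10.388 = 16.613 m.
Total stopping distance = 18.392 + 16.613 = 35.005 m, vs 39 m available — it stops with 39 − 35.005 = 3.995 m to spare.

Yes — it stops 4.0 m short of the obstacle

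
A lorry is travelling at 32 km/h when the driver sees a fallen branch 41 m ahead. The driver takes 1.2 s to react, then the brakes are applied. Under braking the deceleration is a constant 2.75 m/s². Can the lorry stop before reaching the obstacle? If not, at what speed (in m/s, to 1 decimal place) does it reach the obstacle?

Yes — it stops about 16.0 m short of the obstacle, so it never reaches it

32 km/h ÷ 3.6 = 8.8889 m/s.
Reaction distance = 8.8889 × 1.2 = 10.667 m.
Braking distance = v²/(2a) = 79.013 / 5.500 = 14.366 m.
Total stopping distance = 10.667 + 14.366 = 25.033 m, vs 41 m available — it stops with 41 − 25.033 = 15.967 m to spare.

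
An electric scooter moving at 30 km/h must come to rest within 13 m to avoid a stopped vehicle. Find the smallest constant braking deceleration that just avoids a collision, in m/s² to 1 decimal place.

Required deceleration ≈ 2.7 m/s²

30 km/h ÷ 3.6 = 8.3333 m/s.
v² = 2a·d ⇒ a = v²/(2d) = 8.3333² / (2 × 13.000) = 69.444 / 26.000 = 2.6709 m/s².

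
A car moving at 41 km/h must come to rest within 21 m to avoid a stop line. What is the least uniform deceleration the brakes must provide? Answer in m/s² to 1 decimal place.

Required deceleration ≈ 3.1 m/s²

41 km/h ÷ 3.6 = 11.3889 m/s.
v² = 2a·d ⇒ a = v²/(2d) = 11.3889² / (2 × 21.000) = 129.707 / 42.000 = 3.0883 m/s².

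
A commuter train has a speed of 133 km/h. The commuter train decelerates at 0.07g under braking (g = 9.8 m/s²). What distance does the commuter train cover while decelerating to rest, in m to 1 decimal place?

Braking distance ≈ 994.8 m

133 km/h ÷ 3.6 = 36.9444 m/s.
a = 0.07 × 9.8 = 0.686 m/s².
Braking distance = v²/(2a) = 36.9444² / (2 × 0.686) = 1364.889 / 1.372 = 994.817 m.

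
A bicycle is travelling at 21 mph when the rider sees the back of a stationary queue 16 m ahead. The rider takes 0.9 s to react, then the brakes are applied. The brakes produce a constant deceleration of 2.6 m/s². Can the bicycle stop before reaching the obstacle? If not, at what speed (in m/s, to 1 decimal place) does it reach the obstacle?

21 mph × 0.44704 = 9.3878 m/s.
Reaction distance = 9.3878 × 0.9 = 8.449 m.
Braking distance needed to stop: v²/(2a) = 88.131 / 5.200 = 16.948 m, so total needed = 8.449 + 16.948 = 25.397 m > 16 m — it cannot stop.
Distance remaining when braking begins: 16 − 8.449 = 7.551 m.
v² = v₀² − 2a·d = 88.131 − 2 × 2.600 × 7.551 = 48.866 m²/s².
v = √48.866 = 6.990 m/s.

No — it strikes the obstacle at 7.0 m/s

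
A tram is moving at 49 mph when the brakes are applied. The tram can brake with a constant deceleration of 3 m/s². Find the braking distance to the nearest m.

Braking distance ≈ 80 m

49 mph × 0.44704 = 21.9050 m/s.
Braking distance = v²/(2a) = 21.9050² / (2 × 3.000) = 479.829 / 6.000 = 79.972 m.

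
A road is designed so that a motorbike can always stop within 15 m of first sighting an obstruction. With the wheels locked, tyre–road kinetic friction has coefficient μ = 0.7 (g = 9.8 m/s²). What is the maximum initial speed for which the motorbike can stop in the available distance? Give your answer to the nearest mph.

Maximum speed ≈ 32 mph

a = μg = 0.7 × 9.8 = 6.860 m/s².
v²/(2a) = d ⇒ v = √(2 × 6.860 × 15) = √205.80 = 14.3457 m/s.
14.3457 m/s ÷ 0.44704 = 32.090 mph.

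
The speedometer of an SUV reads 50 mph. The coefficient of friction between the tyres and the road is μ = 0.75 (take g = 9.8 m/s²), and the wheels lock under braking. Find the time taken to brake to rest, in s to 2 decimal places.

50 mph × 0.44704 = 22.3520 m/s.
a = μg = 0.75 × 9.8 = 7.350 m/s².
Braking time = v/a = 22.3520 / 7.350 = 3.041 s.

Braking time ≈ 3.04 s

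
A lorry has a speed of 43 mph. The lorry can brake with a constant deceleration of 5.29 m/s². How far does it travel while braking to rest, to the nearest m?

Braking distance ≈ 35 m

43 mph × 0.44704 = 19.2227 m/s.
Braking distance = v²/(2a) = 19.2227² / (2 × 5.290) = 369.512 / 10.580 = 34.926 m.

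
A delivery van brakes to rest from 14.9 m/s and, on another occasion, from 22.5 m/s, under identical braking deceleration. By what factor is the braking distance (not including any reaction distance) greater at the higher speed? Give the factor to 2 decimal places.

Factor ≈ 2.28

Braking distance d = v²/(2a), so with a fixed, d ∝ v².
Factor = (22.5/14.9)² = 1.5101² = 2.2804.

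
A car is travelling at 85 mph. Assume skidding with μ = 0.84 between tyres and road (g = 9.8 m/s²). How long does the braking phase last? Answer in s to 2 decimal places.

Braking time ≈ 4.62 s

85 mph × 0.44704 = 37.9984 m/s.
a = μg = 0.84 × 9.8 = 8.232 m/s².
Braking time = v/a = 37.9984 / 8.232 = 4.616 s.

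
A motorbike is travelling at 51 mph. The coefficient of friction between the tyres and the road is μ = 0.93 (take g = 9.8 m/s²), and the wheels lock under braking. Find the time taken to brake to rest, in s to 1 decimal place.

51 mph × 0.44704 = 22.7990 m/s.
a = μg = 0.93 × 9.8 = 9.114 m/s².
Braking time = v/a = 22.7990 / 9.114 = 2.502 s.

Braking time ≈ 2.5 s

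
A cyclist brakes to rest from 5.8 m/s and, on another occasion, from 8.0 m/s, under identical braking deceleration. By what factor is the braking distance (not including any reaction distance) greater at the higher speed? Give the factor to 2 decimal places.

Braking distance d = v²/(2a), so with a fixed, d ∝ v².
Factor = (8.0/5.8)² = 1.3793² = 1.9025.

Factor ≈ 1.90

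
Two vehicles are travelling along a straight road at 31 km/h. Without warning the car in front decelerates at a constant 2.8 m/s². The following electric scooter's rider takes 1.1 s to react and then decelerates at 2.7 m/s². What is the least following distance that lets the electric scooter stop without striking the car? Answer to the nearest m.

31 km/h ÷ 3.6 = 8.6111 m/s.
Leader travels v²/(2a_L) = 74.151 / 5.600 = 13.241 m before stopping.
Follower covers v·t_r = 8.6111 × 1.1 = 9.472 m while reacting, then v²/(2a_F) = 74.151 / 5.400 = 13.732 m while braking, for a total of 9.472 + 13.732 = 23.204 m.
Since a_F ≤ a_L and the follower starts braking later, the follower is never slower than the leader, so the closest approach is when both have stopped.
Minimum gap = 23.204 − 13.241 = 9.963 m.

Minimum gap ≈ 10 m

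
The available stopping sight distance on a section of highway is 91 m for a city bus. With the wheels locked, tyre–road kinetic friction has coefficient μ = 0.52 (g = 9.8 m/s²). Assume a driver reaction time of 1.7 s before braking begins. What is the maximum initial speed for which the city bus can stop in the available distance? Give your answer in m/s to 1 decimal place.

a = μg = 0.52 × 9.8 = 5.096 m/s².
Stopping distance: v·t_r + v²/(2a) = 91 with t_r = 1.7 s and a = 5.096 m/s².
So v² + 17.326 v − 927.47 = 0.
Positive root: v = −a·t_r + √((a·t_r)² + 2a·d) = −8.663 + √(75.048 + 927.47) = 22.9996 m/s.

Maximum speed ≈ 23.0 m/s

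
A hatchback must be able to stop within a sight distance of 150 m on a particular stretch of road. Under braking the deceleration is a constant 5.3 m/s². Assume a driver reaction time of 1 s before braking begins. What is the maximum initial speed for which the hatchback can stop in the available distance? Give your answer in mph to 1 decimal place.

Maximum speed ≈ 78.1 mph

Stopping distance: v·t_r + v²/(2a) = 150 with t_r = 1 s and a = 5.300 m/s².
So v² + 10.600 v − 1590.00 = 0.
Positive root: v = −a·t_r + √((a·t_r)² + 2a·d) = −5.300 + √(28.090 + 1590.00) = 34.9255 m/s.
34.9255 m/s ÷ 0.44704 = 78.126 mph.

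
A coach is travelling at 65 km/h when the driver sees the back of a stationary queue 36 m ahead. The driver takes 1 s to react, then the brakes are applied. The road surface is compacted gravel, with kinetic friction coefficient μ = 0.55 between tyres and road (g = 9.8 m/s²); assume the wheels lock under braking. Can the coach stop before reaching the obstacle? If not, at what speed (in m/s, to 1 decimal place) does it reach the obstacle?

65 km/h ÷ 3.6 = 18.0556 m/s.
a = μg = 0.55 × 9.8 = 5.390 m/s².
Reaction distance = 18.0556 × 1 = 18.056 m.
Braking distance needed to stop: v²/(2a) = 326.005 / 10.780 = 30.242 m, so total needed = 18.056 + 30.242 = 48.298 m > 36 m — it cannot stop.
Distance remaining when braking begins: 36 − 18.056 = 17.944 m.
v² = v₀² − 2a·d = 326.005 − 2 × 5.390 × 17.944 = 132.569 m²/s².
v = √132.569 = 11.514 m/s.

No — it strikes the obstacle at 11.5 m/s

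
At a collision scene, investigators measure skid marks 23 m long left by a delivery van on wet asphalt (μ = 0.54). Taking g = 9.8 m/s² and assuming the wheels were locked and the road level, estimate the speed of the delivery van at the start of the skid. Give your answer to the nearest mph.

Deceleration a = μg = 0.54 × 9.8 = 5.292 m/s².
v = √(2a·d) = √(2 × 5.292 × 23) = √243.432 = 15.6023 m/s.
= 15.6023 ÷ 0.44704 = 34.901 mph.

Initial speed ≈ 35 mph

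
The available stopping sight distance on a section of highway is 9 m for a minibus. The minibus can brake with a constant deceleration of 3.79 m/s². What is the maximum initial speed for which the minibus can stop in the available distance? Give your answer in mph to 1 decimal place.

Maximum speed ≈ 18.5 mph

v²/(2a) = d ⇒ v = √(2 × 3.790 × 9) = √68.22 = 8.2595 m/s.
8.2595 m/s ÷ 0.44704 = 18.476 mph.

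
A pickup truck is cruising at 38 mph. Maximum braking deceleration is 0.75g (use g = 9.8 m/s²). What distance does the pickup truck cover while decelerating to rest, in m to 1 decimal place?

Braking distance ≈ 19.6 m

38 mph × 0.44704 = 16.9875 m/s.
a = 0.75 × 9.8 = 7.350 m/s².
Braking distance = v²/(2a) = 16.9875² / (2 × 7.350) = 288.575 / 14.700 = 19.631 m.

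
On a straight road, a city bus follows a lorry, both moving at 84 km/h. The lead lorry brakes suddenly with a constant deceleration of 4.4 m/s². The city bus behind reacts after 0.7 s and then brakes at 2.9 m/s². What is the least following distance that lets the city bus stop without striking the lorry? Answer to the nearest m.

84 km/h ÷ 3.6 = 23.3333 m/s.
Leader travels v²/(2a_L) = 544.443 / 8.800 = 61.869 m before stopping.
Follower covers v·t_r = 23.3333 × 0.7 = 16.333 m while reacting, then v²/(2a_F) = 544.443 / 5.800 = 93.869 m while braking, for a total of 16.333 + 93.869 = 110.202 m.
Since a_F ≤ a_L and the follower starts braking later, the follower is never slower than the leader, so the closest approach is when both have stopped.
Minimum gap = 110.202 − 61.869 = 48.333 m.

Minimum gap ≈ 48 m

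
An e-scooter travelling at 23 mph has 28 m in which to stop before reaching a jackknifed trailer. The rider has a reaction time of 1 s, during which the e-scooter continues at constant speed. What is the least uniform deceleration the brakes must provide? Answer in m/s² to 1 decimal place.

Required deceleration ≈ 3.0 m/s²

23 mph × 0.44704 = 10.2819 m/s.
Distance covered during reaction = 10.2819 × 1 = 10.282 m.
Distance available for braking: 28 − 10.282 = 17.718 m.
v² = 2a·d ⇒ a = v²/(2d) = 10.2819² / (2 × 17.718) = 105.717 / 35.436 = 2.9833 m/s².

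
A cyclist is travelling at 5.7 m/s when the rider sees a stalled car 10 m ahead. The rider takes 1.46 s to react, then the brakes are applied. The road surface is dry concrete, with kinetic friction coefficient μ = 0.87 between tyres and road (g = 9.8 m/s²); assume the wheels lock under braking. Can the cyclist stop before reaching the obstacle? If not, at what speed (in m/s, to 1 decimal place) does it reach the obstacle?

No — it strikes the obstacle at 2.0 m/s

a = μg = 0.87 × 9.8 = 8.526 m/s².
Reaction distance = 5.7000 × 1.46 = 8.322 m.
Braking distance needed to stop: v²/(2a) = 32.490 / 17.052 = 1.905 m, so total needed = 8.322 + 1.905 = 10.227 m > 10 m — it cannot stop.
Distance remaining when braking begins: 10 − 8.322 = 1.678 m.
v² = v₀² − 2a·d = 32.490 − 2 × 8.526 × 1.678 = 3.877 m²/s².
v = √3.877 = 1.969 m/s.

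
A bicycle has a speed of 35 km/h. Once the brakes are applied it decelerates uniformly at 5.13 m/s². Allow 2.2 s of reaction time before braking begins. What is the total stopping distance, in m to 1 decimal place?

35 km/h ÷ 3.6 = 9.7222 m/s.
Reaction distance = v·t_r = 9.7222 × 2.2 = 21.389 m.
Braking distance = v²/(2a) = 9.7222² / (2 × 5.130) = 94.521 / 10.260 = 9.213 m.
Total = 21.389 + 9.213 = 30.602 m.

Total stopping distance ≈ 30.6 m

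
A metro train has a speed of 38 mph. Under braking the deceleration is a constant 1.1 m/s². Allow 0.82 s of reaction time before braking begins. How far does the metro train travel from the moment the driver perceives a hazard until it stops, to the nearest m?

Total stopping distance ≈ 145 m

38 mph × 0.44704 = 16.9875 m/s.
Reaction distance = v·t_r = 16.9875 × 0.82 = 13.930 m.
Braking distance = v²/(2a) = 16.9875² / (2 × 1.100) = 288.575 / 2.200 = 131.170 m.
Total = 13.930 + 131.170 = 145.100 m.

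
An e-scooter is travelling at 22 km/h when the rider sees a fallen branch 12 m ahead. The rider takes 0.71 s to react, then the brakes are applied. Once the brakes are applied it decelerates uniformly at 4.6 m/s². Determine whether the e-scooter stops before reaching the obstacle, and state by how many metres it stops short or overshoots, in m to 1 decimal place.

Yes — it stops 3.6 m short of the obstacle

22 km/h ÷ 3.6 = 6.1111 m/s.
Reaction distance = 6.1111 × 0.71 = 4.339 m.
Braking distance = v²/(2a) = 37.346 / 9.200 = 4.059 m.
Total stopping distance = 4.339 + 4.059 = 8.398 m, vs 12 m available — it stops with 12 − 8.398 = 3.602 m to spare.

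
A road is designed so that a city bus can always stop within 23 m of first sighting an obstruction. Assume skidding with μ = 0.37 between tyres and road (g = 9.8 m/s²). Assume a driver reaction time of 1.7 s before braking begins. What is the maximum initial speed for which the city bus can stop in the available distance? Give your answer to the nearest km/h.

a = μg = 0.37 × 9.8 = 3.626 m/s².
Stopping distance: v·t_r + v²/(2a) = 23 with t_r = 1.7 s and a = 3.626 m/s².
So v² + 12.328 v − 166.80 = 0.
Positive root: v = −a·t_r + √((a·t_r)² + 2a·d) = −6.164 + √(37.995 + 166.80) = 8.1467 m/s.
8.1467 m/s × 3.6 = 29.328 km/h.

Maximum speed ≈ 29 km/h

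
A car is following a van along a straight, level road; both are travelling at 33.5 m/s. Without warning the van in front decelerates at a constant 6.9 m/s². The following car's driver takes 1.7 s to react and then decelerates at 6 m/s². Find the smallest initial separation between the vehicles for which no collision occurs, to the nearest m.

Leader travels v²/(2a_L) = 1122.250 / 13.800 = 81.322 m before stopping.
Follower covers v·t_r = 33.5000 × 1.7 = 56.950 m while reacting, then v²/(2a_F) = 1122.250 / 12.000 = 93.521 m while braking, for a total of 56.950 + 93.521 = 150.471 m.
Since a_F ≤ a_L and the follower starts braking later, the follower is never slower than the leader, so the closest approach is when both have stopped.
Minimum gap = 150.471 − 81.322 = 69.149 m.

Minimum gap ≈ 69 m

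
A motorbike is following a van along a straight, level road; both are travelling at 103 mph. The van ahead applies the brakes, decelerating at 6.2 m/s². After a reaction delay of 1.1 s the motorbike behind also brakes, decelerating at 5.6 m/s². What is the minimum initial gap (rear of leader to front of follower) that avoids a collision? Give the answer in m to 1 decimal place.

Minimum gap ≈ 69.0 m

103 mph × 0.44704 = 46.0451 m/s.
Leader travels v²/(2a_L) = 2120.151 / 12.400 = 170.980 m before stopping.
Follower covers v·t_r = 46.0451 × 1.1 = 50.650 m while reacting, then v²/(2a_F) = 2120.151 / 11.200 = 189.299 m while braking, for a total of 50.650 + 189.299 = 239.949 m.
Since a_F ≤ a_L and the follower starts braking later, the follower is never slower than the leader, so the closest approach is when both have stopped.
Minimum gap = 239.949 − 170.980 = 68.969 m.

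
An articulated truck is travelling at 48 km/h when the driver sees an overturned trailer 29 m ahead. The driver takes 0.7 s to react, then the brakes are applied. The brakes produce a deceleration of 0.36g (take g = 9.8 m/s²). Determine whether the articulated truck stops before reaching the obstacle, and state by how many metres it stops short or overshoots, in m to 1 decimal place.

48 km/h ÷ 3.6 = 13.3333 m/s.
a = 0.36 × 9.8 = 3.528 m/s².
Reaction distance = 13.3333 × 0.7 = 9.333 m.
Braking distance = v²/(2a) = 177.777 / 7.056 = 25.195 m.
Total stopping distance = 9.333 + 25.195 = 34.528 m, vs 29 m available — it cannot stop in time and overshoots by 34.528 − 29 = 5.528 m.

No — it overshoots by 5.5 m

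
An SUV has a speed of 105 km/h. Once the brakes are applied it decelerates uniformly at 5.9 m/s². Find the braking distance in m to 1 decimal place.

Braking distance ≈ 72.1 m

105 km/h ÷ 3.6 = 29.1667 m/s.
Braking distance = v²/(2a) = 29.1667² / (2 × 5.900) = 850.696 / 11.800 = 72.093 m.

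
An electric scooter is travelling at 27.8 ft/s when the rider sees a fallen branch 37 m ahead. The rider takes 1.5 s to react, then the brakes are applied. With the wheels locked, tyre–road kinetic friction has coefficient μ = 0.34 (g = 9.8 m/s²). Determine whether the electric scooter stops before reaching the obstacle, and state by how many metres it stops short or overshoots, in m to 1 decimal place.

Yes — it stops 13.5 m short of the obstacle

27.8 ft/s × 0.3048 = 8.4734 m/s.
a = μg = 0.34 × 9.8 = 3.332 m/s².
Reaction distance = 8.4734 × 1.5 = 12.710 m.
Braking distance = v²/(2a) = 71.799 / 6.664 = 10.774 m.
Total stopping distance = 12.710 + 10.774 = 23.484 m, vs 37 m available — it stops with 37 − 23.484 = 13.516 m to spare.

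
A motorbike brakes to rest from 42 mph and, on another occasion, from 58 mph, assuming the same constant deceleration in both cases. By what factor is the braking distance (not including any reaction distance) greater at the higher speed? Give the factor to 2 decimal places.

Braking distance d = v²/(2a), so with a fixed, d ∝ v².
Factor = (58/42)² = 1.3810² = 1.9072.

Factor ≈ 1.91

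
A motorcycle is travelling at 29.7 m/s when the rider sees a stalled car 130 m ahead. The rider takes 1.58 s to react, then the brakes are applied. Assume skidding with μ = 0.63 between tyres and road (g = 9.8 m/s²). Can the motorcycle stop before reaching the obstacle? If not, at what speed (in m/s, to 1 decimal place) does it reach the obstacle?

Yes — it stops about 11.6 m short of the obstacle, so it never reaches it

a = μg = 0.63 × 9.8 = 6.174 m/s².
Reaction distance = 29.7000 × 1.58 = 46.926 m.
Braking distance = v²/(2a) = 882.090 / 12.348 = 71.436 m.
Total stopping distance = 46.926 + 71.436 = 118.362 m, vs 130 m available — it stops with 130 − 118.362 = 11.638 m to spare.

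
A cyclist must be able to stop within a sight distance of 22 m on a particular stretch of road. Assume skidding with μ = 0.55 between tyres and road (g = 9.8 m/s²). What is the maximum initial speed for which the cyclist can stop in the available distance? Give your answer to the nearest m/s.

Maximum speed ≈ 15 m/s

a = μg = 0.55 × 9.8 = 5.390 m/s².
v²/(2a) = d ⇒ v = √(2 × 5.390 × 22) = √237.16 = 15.4000 m/s.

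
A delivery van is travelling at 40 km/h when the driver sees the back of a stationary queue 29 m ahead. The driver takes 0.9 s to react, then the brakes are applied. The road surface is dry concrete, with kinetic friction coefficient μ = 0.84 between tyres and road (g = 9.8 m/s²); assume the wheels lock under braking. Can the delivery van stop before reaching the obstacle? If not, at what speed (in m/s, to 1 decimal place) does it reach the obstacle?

Yes — it stops about 11.5 m short of the obstacle, so it never reaches it

40 km/h ÷ 3.6 = 11.1111 m/s.
a = μg = 0.84 × 9.8 = 8.232 m/s².
Reaction distance = 11.1111 × 0.9 = 10.000 m.
Braking distance = v²/(2a) = 123.457 / 16.464 = 7.499 m.
Total stopping distance = 10.000 + 7.499 = 17.499 m, vs 29 m available — it stops with 29 − 17.499 = 11.501 m to spare.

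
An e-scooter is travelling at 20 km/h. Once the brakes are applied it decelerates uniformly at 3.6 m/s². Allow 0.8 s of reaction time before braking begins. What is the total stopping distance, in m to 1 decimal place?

Total stopping distance ≈ 8.7 m

20 km/h ÷ 3.6 = 5.5556 m/s.
Reaction distance = v·t_r = 5.5556 × 0.8 = 4.444 m.
Braking distance = v²/(2a) = 5.5556² / (2 × 3.600) = 30.865 / 7.200 = 4.287 m.
Total = 4.444 + 4.287 = 8.731 m.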